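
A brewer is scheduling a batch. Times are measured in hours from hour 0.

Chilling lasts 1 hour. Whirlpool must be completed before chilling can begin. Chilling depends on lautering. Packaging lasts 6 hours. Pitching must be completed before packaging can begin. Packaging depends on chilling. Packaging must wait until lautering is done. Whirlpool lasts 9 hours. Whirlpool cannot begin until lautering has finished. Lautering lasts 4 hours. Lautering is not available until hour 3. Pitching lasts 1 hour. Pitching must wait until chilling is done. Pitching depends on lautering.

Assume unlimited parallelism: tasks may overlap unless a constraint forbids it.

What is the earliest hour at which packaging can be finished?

24

Lautering cannot begin until its own release at hour 3. It runs from hour 3 to 3 + 4 = hour 7.
Whirlpool cannot begin until lautering (finishes hour 7). It runs from hour 7 to 7 + 9 = hour 16.
Chilling needs all of whirlpool (finishes hour 16); lautering (finishes hour 7). That puts its earliest start at hour 16; it finishes at 16 + 1 = hour 17.
Pitching has to wait for chilling (finishes hour 17); lautering (finishes hour 7). The latest of these is hour 17, so pitching runs hour 17 to 17 + 1 = hour 18.
For packaging: pitching (finishes hour 18); chilling (finishes hour 17); lautering (finishes hour 7). Taking the maximum gives a start of hour 18, and it finishes at 18 + 6 = hour 24.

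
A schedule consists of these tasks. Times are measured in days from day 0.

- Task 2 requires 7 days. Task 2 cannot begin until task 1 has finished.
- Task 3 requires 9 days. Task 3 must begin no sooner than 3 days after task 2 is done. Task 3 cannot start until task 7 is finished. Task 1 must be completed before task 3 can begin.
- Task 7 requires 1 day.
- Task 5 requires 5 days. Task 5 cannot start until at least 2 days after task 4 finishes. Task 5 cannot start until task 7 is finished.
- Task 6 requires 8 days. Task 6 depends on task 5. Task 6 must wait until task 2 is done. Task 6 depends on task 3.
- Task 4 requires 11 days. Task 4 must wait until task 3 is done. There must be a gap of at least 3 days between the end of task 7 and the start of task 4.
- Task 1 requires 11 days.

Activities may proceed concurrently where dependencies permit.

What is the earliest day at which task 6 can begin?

48

Task 7 has no prerequisites, so it starts at day 0 and finishes at day 1.
Task 1 has no prerequisites, so it starts at day 0 and finishes at day 11.
After task 1 (finishes day 11), task 2 can start at day 11 and finishes at day 18.
For task 3: task 2 (finishes day 18, plus 3-day gap → day 21); task 7 (finishes day 1); task 1 (finishes day 11). Taking the maximum gives a start of day 21, and it finishes at 21 + 9 = day 30.
For task 4: task 3 (finishes day 30); task 7 (finishes day 1, plus 3-day gap → day 4). Taking the maximum gives a start of day 30, and it finishes at 30 + 11 = day 41.
Task 5 cannot start until task 4 (finishes day 41, plus 2-day gap → day 43); task 7 (finishes day 1). The controlling bound is day 43, so task 5 finishes at 43 + 5 = day 48.
Task 6 waits on task 5 (finishes day 48); task 2 (finishes day 18); task 3 (finishes day 30). The latest of these is day 48, which is the earliest task 6 can start.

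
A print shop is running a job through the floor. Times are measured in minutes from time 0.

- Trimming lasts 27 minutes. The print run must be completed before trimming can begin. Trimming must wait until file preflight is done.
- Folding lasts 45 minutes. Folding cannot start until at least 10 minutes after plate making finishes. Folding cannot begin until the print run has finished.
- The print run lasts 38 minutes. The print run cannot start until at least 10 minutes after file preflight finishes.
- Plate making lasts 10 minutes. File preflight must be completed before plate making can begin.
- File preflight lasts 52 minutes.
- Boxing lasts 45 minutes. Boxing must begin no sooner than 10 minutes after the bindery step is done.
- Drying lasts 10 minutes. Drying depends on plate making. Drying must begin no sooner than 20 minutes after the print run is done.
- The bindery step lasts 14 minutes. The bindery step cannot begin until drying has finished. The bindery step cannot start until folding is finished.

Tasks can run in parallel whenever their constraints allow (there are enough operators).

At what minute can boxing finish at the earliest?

Nothing blocks file preflight, so it runs from minute 0 to minute 52.
After file preflight (finishes minute 52, plus 10-minute gap → minute 62), the print run can start at minute 62 and finishes at minute 100.
Plate making waits on file preflight (finishes minute 52), so it starts at minute 52 and finishes at 52 + 10 = minute 62.
Folding needs all of plate making (finishes minute 62, plus 10-minute gap → minute 72); the print run (finishes minute 100). That puts its earliest start at minute 100; it finishes at 100 + 45 = minute 145.
Drying needs all of plate making (finishes minute 62); the print run (finishes minute 100, plus 20-minute gap → minute 120). That puts its earliest start at minute 120; it finishes at 120 + 10 = minute 130.
For the bindery step: drying (finishes minute 130); folding (finishes minute 145). Taking the maximum gives a start of minute 145, and it finishes at 145 + 14 = minute 159.
After the bindery step (finishes minute 159, plus 10-minute gap → minute 169), boxing can start at minute 169 and finishes at minute 214.

214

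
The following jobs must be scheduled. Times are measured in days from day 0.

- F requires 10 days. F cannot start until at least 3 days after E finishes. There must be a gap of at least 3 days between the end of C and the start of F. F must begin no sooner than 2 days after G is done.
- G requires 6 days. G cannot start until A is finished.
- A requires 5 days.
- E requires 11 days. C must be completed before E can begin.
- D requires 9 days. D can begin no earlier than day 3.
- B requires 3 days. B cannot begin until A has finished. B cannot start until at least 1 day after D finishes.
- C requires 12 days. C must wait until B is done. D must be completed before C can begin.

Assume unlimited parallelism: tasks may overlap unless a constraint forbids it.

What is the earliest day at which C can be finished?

D cannot begin until its own release at day 3. It runs from day 3 to 3 + 9 = day 12.
Nothing blocks A, so it runs from day 0 to day 5.
B needs all of A (finishes day 5); D (finishes day 12, plus 1-day gap → day 13). That puts its earliest start at day 13; it finishes at 13 + 3 = day 16.
For C: B (finishes day 16); D (finishes day 12). Taking the maximum gives a start of day 16, and it finishes at 16 + 12 = day 28.

28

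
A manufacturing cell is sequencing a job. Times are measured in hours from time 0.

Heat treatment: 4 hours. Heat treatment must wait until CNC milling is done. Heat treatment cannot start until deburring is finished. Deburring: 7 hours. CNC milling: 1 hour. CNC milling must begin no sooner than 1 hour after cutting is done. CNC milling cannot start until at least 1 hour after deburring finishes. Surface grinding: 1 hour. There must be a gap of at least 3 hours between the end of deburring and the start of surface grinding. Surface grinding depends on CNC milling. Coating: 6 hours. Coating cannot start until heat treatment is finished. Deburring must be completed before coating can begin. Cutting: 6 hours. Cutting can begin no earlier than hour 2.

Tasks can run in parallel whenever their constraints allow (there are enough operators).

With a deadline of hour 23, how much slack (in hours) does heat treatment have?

Nothing blocks deburring, so it runs from hour 0 to hour 7.
Cutting waits on its own release at hour 2, so it starts at hour 2 and finishes at 2 + 6 = hour 8.
CNC milling needs all of cutting (finishes hour 8, plus 1-hour gap → hour 9); deburring (finishes hour 7, plus 1-hour gap → hour 8). That puts its earliest start at hour 9; it finishes at 9 + 1 = hour 10.
For heat treatment: CNC milling (finishes hour 10); deburring (finishes hour 7). Taking the maximum gives a start of hour 10, and it finishes at 10 + 4 = hour 14.

Working backward from the deadline:
To finish by hour 23, coating (duration 6) must start no later than hour 17.
Heat treatment has to be done before coating (must start by hour 17). That means finishing by hour 17, i.e. starting by 17 − 4 = hour 13.
So heat treatment can start as early as hour 10 and as late as hour 13, giving 13 − 10 = 3 hours of slack.

3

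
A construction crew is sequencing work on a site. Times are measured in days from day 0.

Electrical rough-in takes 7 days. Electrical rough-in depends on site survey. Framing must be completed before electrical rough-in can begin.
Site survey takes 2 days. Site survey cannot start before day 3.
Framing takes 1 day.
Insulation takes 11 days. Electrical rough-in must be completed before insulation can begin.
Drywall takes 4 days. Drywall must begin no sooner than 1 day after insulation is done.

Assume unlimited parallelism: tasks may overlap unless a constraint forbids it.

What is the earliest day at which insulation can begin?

Framing can start immediately at day 0; it finishes at day 1.
Site survey waits on its own release at day 3, so it starts at day 3 and finishes at 3 + 2 = day 5.
For electrical rough-in: site survey (finishes day 5); framing (finishes day 1). Taking the maximum gives a start of day 5, and it finishes at 5 + 7 = day 12.
Insulation waits on electrical rough-in (finishes day 12), so the earliest it can start is day 12.

12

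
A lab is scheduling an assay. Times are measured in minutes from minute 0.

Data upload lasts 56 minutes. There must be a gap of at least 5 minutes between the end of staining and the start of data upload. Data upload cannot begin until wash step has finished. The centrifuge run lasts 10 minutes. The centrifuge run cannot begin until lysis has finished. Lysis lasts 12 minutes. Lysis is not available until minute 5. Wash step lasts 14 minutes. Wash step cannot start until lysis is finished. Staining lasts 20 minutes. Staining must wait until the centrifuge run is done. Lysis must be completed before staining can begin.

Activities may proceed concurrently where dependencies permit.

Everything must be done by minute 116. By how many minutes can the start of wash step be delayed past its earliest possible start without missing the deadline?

29

Lysis cannot begin until its own release at minute 5. It runs from minute 5 to 5 + 12 = minute 17.
After lysis (finishes minute 17), wash step can start at minute 17 and finishes at minute 31.

Working backward from the deadline:
To finish by minute 116, data upload (duration 56) must start no later than minute 60.
Wash step has to be done before data upload (must start by minute 60). That means finishing by minute 60, i.e. starting by 60 − 14 = minute 46.
So wash step can start as early as minute 17 and as late as minute 46, giving 46 − 17 = 29 minutes of slack.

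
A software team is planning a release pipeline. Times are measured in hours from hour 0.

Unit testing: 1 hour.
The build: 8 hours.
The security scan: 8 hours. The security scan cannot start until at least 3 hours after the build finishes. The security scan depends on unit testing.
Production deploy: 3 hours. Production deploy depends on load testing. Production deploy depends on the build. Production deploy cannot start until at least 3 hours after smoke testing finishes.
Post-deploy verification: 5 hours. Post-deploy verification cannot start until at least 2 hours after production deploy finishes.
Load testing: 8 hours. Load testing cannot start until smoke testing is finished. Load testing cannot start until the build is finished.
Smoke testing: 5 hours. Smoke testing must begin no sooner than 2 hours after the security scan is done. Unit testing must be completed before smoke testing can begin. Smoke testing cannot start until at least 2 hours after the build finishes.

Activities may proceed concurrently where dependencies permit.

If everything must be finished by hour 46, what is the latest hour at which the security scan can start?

13

Post-deploy verification has no dependents, so it just needs to finish by hour 46. Starting by 46 − 5 = hour 41 achieves that.
Production deploy feeds into post-deploy verification (must start by hour 41, minus 2-hour gap → hour 39); so production deploy must finish by hour 39 and therefore start by hour 36.
Load testing feeds into production deploy (must start by hour 36); so load testing must finish by hour 36 and therefore start by hour 28.
Smoke testing has several dependents: load testing (must start by hour 28); production deploy (must start by hour 36, minus 3-hour gap → hour 33). The earliest of those limits is hour 28, so smoke testing must start by 28 − 5 = hour 23.
Since smoke testing (must start by hour 23, minus 2-hour gap → hour 21) depends on it, the security scan must finish by hour 21. Backing off its 8-hour duration gives a latest start of hour 13.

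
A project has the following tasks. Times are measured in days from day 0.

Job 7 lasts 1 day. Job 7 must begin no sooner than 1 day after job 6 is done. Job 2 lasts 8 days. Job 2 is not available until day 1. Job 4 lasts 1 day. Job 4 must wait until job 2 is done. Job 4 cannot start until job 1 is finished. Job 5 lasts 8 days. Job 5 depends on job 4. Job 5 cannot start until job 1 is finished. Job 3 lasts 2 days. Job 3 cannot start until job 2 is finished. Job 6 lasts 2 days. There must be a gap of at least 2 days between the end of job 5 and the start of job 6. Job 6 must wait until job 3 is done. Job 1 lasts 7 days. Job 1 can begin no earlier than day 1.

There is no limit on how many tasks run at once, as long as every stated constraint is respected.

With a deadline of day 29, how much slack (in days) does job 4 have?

Job 2 cannot begin until its own release at day 1. It runs from day 1 to 1 + 8 = day 9.
Job 1 waits on its own release at day 1, so it starts at day 1 and finishes at 1 + 7 = day 8.
For job 4: job 2 (finishes day 9); job 1 (finishes day 8). Taking the maximum gives a start of day 9, and it finishes at 9 + 1 = day 10.

Working backward from the deadline:
To finish by day 29, job 7 (duration 1) must start no later than day 28.
Job 6 feeds into job 7 (must start by day 28, minus 1-day gap → day 27); so job 6 must finish by day 27 and therefore start by day 25.
Job 5 must finish before job 6 (must start by day 25, minus 2-day gap → day 23). With an 8-day duration, job 5 must start by 23 − 8 = day 15.
Since job 5 (must start by day 15) depends on it, job 4 must finish by day 15. Backing off its 1-day duration gives a latest start of day 14.
So job 4 can start as early as day 9 and as late as day 14, giving 14 − 9 = 5 days of slack.

5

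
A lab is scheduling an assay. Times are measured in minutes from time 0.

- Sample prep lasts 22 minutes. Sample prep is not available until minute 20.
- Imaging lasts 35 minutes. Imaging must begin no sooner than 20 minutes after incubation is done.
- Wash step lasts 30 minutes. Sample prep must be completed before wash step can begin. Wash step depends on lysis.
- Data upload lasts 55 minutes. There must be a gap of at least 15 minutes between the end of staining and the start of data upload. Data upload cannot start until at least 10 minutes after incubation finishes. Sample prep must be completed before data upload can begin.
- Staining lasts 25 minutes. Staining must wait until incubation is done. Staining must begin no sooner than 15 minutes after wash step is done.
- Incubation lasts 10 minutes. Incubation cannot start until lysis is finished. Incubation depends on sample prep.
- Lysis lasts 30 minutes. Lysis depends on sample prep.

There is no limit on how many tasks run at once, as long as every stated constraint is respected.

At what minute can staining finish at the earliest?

142

Sample prep cannot begin until its own release at minute 20. It runs from minute 20 to 20 + 22 = minute 42.
Lysis waits on sample prep (finishes minute 42), so it starts at minute 42 and finishes at 42 + 30 = minute 72.
Wash step has to wait for sample prep (finishes minute 42); lysis (finishes minute 72). The latest of these is minute 72, so wash step runs minute 72 to 72 + 30 = minute 102.
Incubation needs all of lysis (finishes minute 72); sample prep (finishes minute 42). That puts its earliest start at minute 72; it finishes at 72 + 10 = minute 82.
Staining needs all of incubation (finishes minute 82); wash step (finishes minute 102, plus 15-minute gap → minute 117). That puts its earliest start at minute 117; it finishes at 117 + 25 = minute 142.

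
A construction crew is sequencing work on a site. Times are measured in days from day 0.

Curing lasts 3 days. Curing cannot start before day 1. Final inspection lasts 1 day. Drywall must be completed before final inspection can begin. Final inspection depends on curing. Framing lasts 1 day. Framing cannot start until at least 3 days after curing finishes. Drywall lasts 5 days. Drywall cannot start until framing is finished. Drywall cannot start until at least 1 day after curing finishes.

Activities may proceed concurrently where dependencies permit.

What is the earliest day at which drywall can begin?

Curing cannot begin until its own release at day 1. It runs from day 1 to 1 + 3 = day 4.
Framing waits on curing (finishes day 4, plus 3-day gap → day 7), so it starts at day 7 and finishes at 7 + 1 = day 8.
Drywall waits on framing (finishes day 8); curing (finishes day 4, plus 1-day gap → day 5). The latest of these is day 8, which is the earliest drywall can start.

8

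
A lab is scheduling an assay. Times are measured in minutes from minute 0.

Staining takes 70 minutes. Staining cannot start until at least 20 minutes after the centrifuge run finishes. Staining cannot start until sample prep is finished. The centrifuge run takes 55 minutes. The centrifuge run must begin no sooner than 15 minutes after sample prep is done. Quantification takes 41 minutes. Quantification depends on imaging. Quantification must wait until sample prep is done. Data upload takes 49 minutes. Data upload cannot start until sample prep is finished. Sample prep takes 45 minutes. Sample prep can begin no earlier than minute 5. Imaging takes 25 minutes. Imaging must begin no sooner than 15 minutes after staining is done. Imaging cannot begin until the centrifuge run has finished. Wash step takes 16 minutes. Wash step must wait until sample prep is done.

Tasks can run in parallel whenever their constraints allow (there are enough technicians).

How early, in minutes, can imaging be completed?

Sample prep cannot begin until its own release at minute 5. It runs from minute 5 to 5 + 45 = minute 50.
After sample prep (finishes minute 50, plus 15-minute gap → minute 65), the centrifuge run can start at minute 65 and finishes at minute 120.
Staining cannot start until the centrifuge run (finishes minute 120, plus 20-minute gap → minute 140); sample prep (finishes minute 50). The controlling bound is minute 140, so staining finishes at 140 + 70 = minute 210.
Imaging needs all of staining (finishes minute 210, plus 15-minute gap → minute 225); the centrifuge run (finishes minute 120). That puts its earliest start at minute 225; it finishes at 225 + 25 = minute 250.

250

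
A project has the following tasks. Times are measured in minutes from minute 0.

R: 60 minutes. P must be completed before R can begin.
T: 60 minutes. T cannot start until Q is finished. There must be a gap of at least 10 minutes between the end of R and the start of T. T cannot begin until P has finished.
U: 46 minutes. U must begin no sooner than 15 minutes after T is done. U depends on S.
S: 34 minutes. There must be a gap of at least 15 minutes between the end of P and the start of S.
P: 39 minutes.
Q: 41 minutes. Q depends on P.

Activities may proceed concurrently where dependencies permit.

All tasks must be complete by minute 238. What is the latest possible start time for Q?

76

Nothing follows U; the deadline of minute 238 is its only limit. It must start by 238 − 46 = minute 192.
T must finish before U (must start by minute 192, minus 15-minute gap → minute 177). With a 60-minute duration, T must start by 177 − 60 = minute 117.
Q feeds into T (must start by minute 117); so Q must finish by minute 117 and therefore start by minute 76.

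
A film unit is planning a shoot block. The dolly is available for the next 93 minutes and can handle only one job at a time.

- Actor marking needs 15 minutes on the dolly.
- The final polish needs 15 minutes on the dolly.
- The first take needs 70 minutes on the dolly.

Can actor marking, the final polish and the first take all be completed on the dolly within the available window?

Running back to back, the jobs need 15 + 15 + 70 = 100 minutes on the dolly.
Since 100 > 93, they cannot all fit.

No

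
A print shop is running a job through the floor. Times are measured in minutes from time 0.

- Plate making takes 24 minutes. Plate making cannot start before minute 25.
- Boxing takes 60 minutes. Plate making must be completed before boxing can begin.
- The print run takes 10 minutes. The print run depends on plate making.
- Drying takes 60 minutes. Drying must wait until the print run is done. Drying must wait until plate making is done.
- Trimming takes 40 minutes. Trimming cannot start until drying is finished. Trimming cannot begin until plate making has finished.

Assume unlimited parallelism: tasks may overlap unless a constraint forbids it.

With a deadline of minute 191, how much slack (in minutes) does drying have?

32

Plate making cannot begin until its own release at minute 25. It runs from minute 25 to 25 + 24 = minute 49.
After plate making (finishes minute 49), the print run can start at minute 49 and finishes at minute 59.
Drying needs all of the print run (finishes minute 59); plate making (finishes minute 49). That puts its earliest start at minute 59; it finishes at 59 + 60 = minute 119.

Working backward from the deadline:
Trimming has no dependents, so it just needs to finish by minute 191. Starting by 191 − 40 = minute 151 achieves that.
Drying must finish before trimming (must start by minute 151). With a 60-minute duration, drying must start by 151 − 60 = minute 91.
So drying can start as early as minute 59 and as late as minute 91, giving 91 − 59 = 32 minutes of slack.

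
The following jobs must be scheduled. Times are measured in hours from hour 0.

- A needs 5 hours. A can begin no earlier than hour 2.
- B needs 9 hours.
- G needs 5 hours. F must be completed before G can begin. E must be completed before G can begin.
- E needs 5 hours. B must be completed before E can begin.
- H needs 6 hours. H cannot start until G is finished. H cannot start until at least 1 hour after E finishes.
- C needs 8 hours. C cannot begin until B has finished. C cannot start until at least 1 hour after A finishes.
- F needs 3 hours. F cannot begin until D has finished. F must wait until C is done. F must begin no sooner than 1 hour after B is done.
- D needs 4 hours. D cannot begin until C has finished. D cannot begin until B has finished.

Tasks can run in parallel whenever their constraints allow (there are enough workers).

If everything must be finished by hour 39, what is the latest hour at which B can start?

H must finish by hour 39; it takes 6 hours, so it must start by 39 − 6 = hour 33.
G has to be done before H (must start by hour 33). That means finishing by hour 33, i.e. starting by 33 − 5 = hour 28.
F must finish before G (must start by hour 28). With a 3-hour duration, F must start by 28 − 3 = hour 25.
Since F (must start by hour 25) depends on it, D must finish by hour 25. Backing off its 4-hour duration gives a latest start of hour 21.
C must finish in time for D (must start by hour 21); F (must start by hour 25). The tightest is hour 21, so C must start by 21 − 8 = hour 13.
For E: G (must start by hour 28); H (must start by hour 33, minus 1-hour gap → hour 32). The most restrictive is hour 28; with a 5-hour duration, E must start by hour 23.
B has several dependents: C (must start by hour 13); D (must start by hour 21); E (must start by hour 23); F (must start by hour 25, minus 1-hour gap → hour 24). The earliest of those limits is hour 13, so B must start by 13 − 9 = hour 4.

4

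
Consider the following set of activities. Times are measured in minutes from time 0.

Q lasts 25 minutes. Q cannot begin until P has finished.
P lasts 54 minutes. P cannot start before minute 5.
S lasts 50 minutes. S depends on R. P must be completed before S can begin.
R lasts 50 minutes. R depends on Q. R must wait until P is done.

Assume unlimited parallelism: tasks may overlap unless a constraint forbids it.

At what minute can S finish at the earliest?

184

After its own release at minute 5, P can start at minute 5 and finishes at minute 59.
Q waits on P (finishes minute 59), so it starts at minute 59 and finishes at 59 + 25 = minute 84.
R has to wait for Q (finishes minute 84); P (finishes minute 59). The latest of these is minute 84, so R runs minute 84 to 84 + 50 = minute 134.
For S: R (finishes minute 134); P (finishes minute 59). Taking the maximum gives a start of minute 134, and it finishes at 134 + 50 = minute 184.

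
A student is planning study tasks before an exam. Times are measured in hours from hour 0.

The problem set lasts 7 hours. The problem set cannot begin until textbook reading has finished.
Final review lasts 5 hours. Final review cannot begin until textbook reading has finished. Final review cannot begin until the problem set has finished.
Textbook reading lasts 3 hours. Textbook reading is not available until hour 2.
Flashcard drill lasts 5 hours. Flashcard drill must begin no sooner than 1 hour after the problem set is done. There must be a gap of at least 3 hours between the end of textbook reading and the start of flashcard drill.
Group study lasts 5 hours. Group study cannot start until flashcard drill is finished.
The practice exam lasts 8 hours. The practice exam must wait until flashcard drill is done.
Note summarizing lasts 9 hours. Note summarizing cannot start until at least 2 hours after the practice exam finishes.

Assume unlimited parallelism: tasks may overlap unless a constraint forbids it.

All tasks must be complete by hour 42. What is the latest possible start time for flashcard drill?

18

To finish by hour 42, note summarizing (duration 9) must start no later than hour 33.
Since note summarizing (must start by hour 33, minus 2-hour gap → hour 31) depends on it, the practice exam must finish by hour 31. Backing off its 8-hour duration gives a latest start of hour 23.
Group study must finish by hour 42; it takes 5 hours, so it must start by 42 − 5 = hour 37.
Flashcard drill must finish in time for the practice exam (must start by hour 23); group study (must start by hour 37). The tightest is hour 23, so flashcard drill must start by 23 − 5 = hour 18.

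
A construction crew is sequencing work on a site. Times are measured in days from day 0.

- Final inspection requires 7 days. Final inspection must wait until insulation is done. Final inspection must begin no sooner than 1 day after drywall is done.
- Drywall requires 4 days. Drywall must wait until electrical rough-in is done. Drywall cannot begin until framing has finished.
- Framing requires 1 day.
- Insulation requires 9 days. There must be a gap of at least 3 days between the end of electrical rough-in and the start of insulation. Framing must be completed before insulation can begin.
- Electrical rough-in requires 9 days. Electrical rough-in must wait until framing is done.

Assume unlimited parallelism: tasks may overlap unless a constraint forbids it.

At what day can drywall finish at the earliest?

Nothing blocks framing, so it runs from day 0 to day 1.
Electrical rough-in cannot begin until framing (finishes day 1). It runs from day 1 to 1 + 9 = day 10.
Drywall has to wait for electrical rough-in (finishes day 10); framing (finishes day 1). The latest of these is day 10, so drywall runs day 10 to 10 + 4 = day 14.

14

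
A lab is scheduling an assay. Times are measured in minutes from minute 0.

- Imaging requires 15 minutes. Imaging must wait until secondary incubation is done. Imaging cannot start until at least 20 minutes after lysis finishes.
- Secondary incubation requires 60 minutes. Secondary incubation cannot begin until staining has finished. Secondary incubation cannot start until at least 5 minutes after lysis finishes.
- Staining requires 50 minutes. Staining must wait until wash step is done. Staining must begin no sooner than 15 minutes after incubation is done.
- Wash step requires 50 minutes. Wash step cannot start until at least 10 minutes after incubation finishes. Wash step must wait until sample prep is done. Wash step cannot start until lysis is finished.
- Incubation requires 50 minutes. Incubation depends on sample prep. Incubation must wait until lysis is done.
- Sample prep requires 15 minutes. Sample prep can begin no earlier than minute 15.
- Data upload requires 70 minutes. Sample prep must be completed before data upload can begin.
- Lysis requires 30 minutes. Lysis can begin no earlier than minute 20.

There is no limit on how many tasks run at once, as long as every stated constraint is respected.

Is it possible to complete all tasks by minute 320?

Lysis cannot begin until its own release at minute 20. It runs from minute 20 to 20 + 30 = minute 50.
After its own release at minute 15, sample prep can start at minute 15 and finishes at minute 30.
Data upload cannot begin until sample prep (finishes minute 30). It runs from minute 30 to 30 + 70 = minute 100.
For incubation: sample prep (finishes minute 30); lysis (finishes minute 50). Taking the maximum gives a start of minute 50, and it finishes at 50 + 50 = minute 100.
For wash step: incubation (finishes minute 100, plus 10-minute gap → minute 110); sample prep (finishes minute 30); lysis (finishes minute 50). Taking the maximum gives a start of minute 110, and it finishes at 110 + 50 = minute 160.
Staining has to wait for wash step (finishes minute 160); incubation (finishes minute 100, plus 15-minute gap → minute 115). The latest of these is minute 160, so staining runs minute 160 to 160 + 50 = minute 210.
Secondary incubation has to wait for staining (finishes minute 210); lysis (finishes minute 50, plus 5-minute gap → minute 55). The latest of these is minute 210, so secondary incubation runs minute 210 to 210 + 60 = minute 270.
Imaging cannot start until secondary incubation (finishes minute 270); lysis (finishes minute 50, plus 20-minute gap → minute 70). The controlling bound is minute 270, so imaging finishes at 270 + 15 = minute 285.
Every task is finished by minute 285, which is no later than the deadline of 320, so the schedule is feasible.

Yes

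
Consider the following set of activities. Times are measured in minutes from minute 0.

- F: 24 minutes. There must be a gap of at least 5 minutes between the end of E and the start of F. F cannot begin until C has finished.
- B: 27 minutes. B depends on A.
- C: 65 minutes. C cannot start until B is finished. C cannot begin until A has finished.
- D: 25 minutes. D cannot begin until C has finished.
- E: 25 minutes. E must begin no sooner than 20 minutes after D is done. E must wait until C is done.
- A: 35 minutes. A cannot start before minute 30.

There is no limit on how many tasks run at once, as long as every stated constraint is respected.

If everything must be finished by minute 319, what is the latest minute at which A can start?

93

Nothing follows F; the deadline of minute 319 is its only limit. It must start by 319 − 24 = minute 295.
E has to be done before F (must start by minute 295, minus 5-minute gap → minute 290). That means finishing by minute 290, i.e. starting by 290 − 25 = minute 265.
D has to be done before E (must start by minute 265, minus 20-minute gap → minute 245). That means finishing by minute 245, i.e. starting by 245 − 25 = minute 220.
C has several dependents: D (must start by minute 220); E (must start by minute 265); F (must start by minute 295). The earliest of those limits is minute 220, so C must start by 220 − 65 = minute 155.
B has to be done before C (must start by minute 155). That means finishing by minute 155, i.e. starting by 155 − 27 = minute 128.
A has several dependents: B (must start by minute 128); C (must start by minute 155). The earliest of those limits is minute 128, so A must start by 128 − 35 = minute 93.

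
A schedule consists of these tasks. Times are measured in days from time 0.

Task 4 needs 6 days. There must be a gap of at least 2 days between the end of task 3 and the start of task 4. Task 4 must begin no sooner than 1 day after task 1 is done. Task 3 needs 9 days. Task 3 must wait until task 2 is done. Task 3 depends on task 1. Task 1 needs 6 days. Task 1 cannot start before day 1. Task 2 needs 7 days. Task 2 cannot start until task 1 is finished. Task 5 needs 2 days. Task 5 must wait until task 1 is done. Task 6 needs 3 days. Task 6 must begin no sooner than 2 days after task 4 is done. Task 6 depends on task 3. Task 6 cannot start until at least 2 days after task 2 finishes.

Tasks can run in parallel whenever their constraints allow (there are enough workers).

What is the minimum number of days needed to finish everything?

Task 1 waits on its own release at day 1, so it starts at day 1 and finishes at 1 + 6 = day 7.
Task 5 cannot begin until task 1 (finishes day 7). It runs from day 7 to 7 + 2 = day 9.
After task 1 (finishes day 7), task 2 can start at day 7 and finishes at day 14.
Task 3 has to wait for task 2 (finishes day 14); task 1 (finishes day 7). The latest of these is day 14, so task 3 runs day 14 to 14 + 9 = day 23.
For task 4: task 3 (finishes day 23, plus 2-day gap → day 25); task 1 (finishes day 7, plus 1-day gap → day 8). Taking the maximum gives a start of day 25, and it finishes at 25 + 6 = day 31.
Task 6 has to wait for task 4 (finishes day 31, plus 2-day gap → day 33); task 3 (finishes day 23); task 2 (finishes day 14, plus 2-day gap → day 16). The latest of these is day 33, so task 6 runs day 33 to 33 + 3 = day 36.
All tasks are finished once the last one completes. Finish times: Task 1 at 7, Task 2 at 14, Task 3 at 23, Task 4 at 31, Task 5 at 9, Task 6 at 36. The latest is day 36.

36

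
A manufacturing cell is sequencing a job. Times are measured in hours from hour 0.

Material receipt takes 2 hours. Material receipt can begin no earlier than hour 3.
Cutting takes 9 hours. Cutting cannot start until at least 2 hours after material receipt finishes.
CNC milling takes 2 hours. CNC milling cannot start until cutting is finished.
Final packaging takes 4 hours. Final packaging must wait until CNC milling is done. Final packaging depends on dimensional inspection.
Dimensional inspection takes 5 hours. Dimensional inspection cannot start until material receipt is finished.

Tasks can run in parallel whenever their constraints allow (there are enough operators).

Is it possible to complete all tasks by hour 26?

Yes

Material receipt cannot begin until its own release at hour 3. It runs from hour 3 to 3 + 2 = hour 5.
Dimensional inspection waits on material receipt (finishes hour 5), so it starts at hour 5 and finishes at 5 + 5 = hour 10.
Cutting waits on material receipt (finishes hour 5, plus 2-hour gap → hour 7), so it starts at hour 7 and finishes at 7 + 9 = hour 16.
CNC milling cannot begin until cutting (finishes hour 16). It runs from hour 16 to 16 + 2 = hour 18.
Final packaging cannot start until CNC milling (finishes hour 18); dimensional inspection (finishes hour 10). The controlling bound is hour 18, so final packaging finishes at 18 + 4 = hour 22.
Every task is finished by hour 22, which is no later than the deadline of 26, so the schedule is feasible.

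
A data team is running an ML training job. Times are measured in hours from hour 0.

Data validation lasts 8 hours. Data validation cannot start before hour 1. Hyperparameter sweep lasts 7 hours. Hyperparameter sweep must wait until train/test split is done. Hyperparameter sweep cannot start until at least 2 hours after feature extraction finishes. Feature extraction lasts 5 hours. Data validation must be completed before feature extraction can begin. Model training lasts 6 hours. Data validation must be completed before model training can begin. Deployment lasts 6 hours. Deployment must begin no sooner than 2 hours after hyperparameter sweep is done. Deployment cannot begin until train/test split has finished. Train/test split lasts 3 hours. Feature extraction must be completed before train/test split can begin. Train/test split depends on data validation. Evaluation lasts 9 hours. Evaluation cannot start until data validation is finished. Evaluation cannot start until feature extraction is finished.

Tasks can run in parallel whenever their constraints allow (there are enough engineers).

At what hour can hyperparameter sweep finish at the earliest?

24

Data validation waits on its own release at hour 1, so it starts at hour 1 and finishes at 1 + 8 = hour 9.
Feature extraction cannot begin until data validation (finishes hour 9). It runs from hour 9 to 9 + 5 = hour 14.
For train/test split: feature extraction (finishes hour 14); data validation (finishes hour 9). Taking the maximum gives a start of hour 14, and it finishes at 14 + 3 = hour 17.
Hyperparameter sweep cannot start until train/test split (finishes hour 17); feature extraction (finishes hour 14, plus 2-hour gap → hour 16). The controlling bound is hour 17, so hyperparameter sweep finishes at 17 + 7 = hour 24.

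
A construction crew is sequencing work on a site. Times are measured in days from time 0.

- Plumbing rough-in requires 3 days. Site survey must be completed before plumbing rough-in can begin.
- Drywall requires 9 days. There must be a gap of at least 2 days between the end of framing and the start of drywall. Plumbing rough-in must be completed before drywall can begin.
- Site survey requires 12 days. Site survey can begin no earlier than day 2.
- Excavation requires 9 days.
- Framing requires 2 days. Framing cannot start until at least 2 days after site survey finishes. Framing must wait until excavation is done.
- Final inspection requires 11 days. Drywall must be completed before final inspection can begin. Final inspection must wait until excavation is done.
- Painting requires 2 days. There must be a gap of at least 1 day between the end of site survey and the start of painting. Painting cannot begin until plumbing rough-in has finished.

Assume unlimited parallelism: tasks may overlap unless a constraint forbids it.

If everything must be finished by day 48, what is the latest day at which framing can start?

24

Final inspection has no dependents, so it just needs to finish by day 48. Starting by 48 − 11 = day 37 achieves that.
Drywall feeds into final inspection (must start by day 37); so drywall must finish by day 37 and therefore start by day 28.
Framing has to be done before drywall (must start by day 28, minus 2-day gap → day 26). That means finishing by day 26, i.e. starting by 26 − 2 = day 24.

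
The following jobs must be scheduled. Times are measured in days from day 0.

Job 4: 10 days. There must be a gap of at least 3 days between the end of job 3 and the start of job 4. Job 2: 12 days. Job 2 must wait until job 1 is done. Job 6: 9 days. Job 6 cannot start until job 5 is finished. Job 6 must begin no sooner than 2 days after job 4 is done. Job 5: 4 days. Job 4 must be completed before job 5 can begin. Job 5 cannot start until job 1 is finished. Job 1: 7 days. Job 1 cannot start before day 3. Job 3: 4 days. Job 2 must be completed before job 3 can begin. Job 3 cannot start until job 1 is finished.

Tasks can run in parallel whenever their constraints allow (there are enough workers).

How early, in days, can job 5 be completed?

After its own release at day 3, job 1 can start at day 3 and finishes at day 10.
Job 2 cannot begin until job 1 (finishes day 10). It runs from day 10 to 10 + 12 = day 22.
Job 3 needs all of job 2 (finishes day 22); job 1 (finishes day 10). That puts its earliest start at day 22; it finishes at 22 + 4 = day 26.
After job 3 (finishes day 26, plus 3-day gap → day 29), job 4 can start at day 29 and finishes at day 39.
For job 5: job 4 (finishes day 39); job 1 (finishes day 10). Taking the maximum gives a start of day 39, and it finishes at 39 + 4 = day 43.

43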